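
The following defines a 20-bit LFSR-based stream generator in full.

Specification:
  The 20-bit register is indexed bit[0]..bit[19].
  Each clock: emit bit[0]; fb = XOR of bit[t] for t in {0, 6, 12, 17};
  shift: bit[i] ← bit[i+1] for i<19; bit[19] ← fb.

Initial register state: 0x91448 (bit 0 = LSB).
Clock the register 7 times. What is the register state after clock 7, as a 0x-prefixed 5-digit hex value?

reg_0 = 0x91448
clock 1: out=0, reg = 0x48A24
clock 2: out=0, reg = 0x24512
clock 3: out=0, reg = 0x92289
clock 4: out=1, reg = 0xC9144
clock 5: out=0, reg = 0x648A2
clock 6: out=0, reg = 0xB2451
clock 7: out=1, reg = 0xD9228

0xD9228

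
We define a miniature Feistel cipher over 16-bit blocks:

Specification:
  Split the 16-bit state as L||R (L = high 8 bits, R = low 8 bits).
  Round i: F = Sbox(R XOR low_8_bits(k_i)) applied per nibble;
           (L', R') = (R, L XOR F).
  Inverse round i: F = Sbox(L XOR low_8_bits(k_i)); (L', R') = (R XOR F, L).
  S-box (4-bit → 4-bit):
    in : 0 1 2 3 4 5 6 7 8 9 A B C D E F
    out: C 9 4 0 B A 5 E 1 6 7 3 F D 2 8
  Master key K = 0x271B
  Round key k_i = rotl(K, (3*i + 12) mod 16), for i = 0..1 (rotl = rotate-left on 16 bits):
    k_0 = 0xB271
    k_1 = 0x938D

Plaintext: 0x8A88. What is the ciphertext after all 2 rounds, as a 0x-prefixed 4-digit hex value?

0x0C91

s_0 = plaintext = 0x8A88
s_1 = Round(s_0, k_0) = 0x880C
s_2 = Round(s_1, k_1) = 0x0C91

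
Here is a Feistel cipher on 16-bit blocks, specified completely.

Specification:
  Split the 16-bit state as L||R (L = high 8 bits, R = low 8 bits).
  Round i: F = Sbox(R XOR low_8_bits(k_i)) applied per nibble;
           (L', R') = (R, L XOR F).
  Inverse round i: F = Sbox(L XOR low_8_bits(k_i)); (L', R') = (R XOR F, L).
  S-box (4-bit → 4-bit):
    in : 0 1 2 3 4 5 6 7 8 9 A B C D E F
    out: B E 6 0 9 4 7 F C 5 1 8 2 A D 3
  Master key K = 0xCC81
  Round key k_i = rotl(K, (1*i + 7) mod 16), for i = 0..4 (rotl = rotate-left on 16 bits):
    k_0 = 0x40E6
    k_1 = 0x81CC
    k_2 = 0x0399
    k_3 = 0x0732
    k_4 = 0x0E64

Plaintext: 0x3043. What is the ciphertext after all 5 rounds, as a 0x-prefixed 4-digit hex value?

s_0 = plaintext = 0x3043
s_1 = Round(s_0, k_0) = 0x4324
s_2 = Round(s_1, k_1) = 0x249F
s_3 = Round(s_2, k_2) = 0x9F93
s_4 = Round(s_3, k_3) = 0x9381
s_5 = Round(s_4, k_4) = 0x8147

0x8147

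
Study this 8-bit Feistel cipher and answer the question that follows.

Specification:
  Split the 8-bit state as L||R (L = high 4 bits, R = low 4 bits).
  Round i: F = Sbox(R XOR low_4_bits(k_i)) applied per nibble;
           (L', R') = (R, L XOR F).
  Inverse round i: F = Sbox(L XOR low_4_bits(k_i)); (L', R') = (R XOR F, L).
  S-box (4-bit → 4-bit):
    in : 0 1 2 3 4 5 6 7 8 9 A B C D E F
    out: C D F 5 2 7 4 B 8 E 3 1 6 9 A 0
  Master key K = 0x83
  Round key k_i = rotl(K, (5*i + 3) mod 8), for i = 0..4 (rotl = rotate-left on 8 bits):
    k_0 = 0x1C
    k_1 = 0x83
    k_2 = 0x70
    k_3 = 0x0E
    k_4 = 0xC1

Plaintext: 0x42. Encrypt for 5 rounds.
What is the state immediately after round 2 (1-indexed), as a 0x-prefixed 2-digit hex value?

s_0 = plaintext = 0x42
s_1 = Round(s_0, k_0) = 0x2E
s_2 = Round(s_1, k_1) = 0xEB
s_3 = Round(s_2, k_2) = 0xBF
s_4 = Round(s_3, k_3) = 0xF6
s_5 = Round(s_4, k_4) = 0x64

0xEB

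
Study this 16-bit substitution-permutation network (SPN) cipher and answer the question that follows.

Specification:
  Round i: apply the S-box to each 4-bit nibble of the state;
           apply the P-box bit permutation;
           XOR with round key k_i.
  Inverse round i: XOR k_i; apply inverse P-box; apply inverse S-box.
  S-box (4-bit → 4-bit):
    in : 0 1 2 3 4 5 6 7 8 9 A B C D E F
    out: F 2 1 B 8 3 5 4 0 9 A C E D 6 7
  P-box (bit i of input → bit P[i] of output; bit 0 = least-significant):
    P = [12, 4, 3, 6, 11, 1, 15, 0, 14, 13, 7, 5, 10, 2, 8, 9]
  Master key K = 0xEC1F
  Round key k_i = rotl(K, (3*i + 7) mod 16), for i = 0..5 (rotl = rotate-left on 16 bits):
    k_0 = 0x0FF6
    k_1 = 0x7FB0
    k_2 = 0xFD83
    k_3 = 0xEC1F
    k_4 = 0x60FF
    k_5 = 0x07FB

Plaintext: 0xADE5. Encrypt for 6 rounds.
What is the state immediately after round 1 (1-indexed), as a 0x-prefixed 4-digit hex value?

0xDD40

s_0 = plaintext = 0xADE5
s_1 = Round(s_0, k_0) = 0xDD40
s_2 = Round(s_1, k_1) = 0x2849
s_3 = Round(s_2, k_2) = 0xE9C2
s_4 = Round(s_3, k_3) = 0x3D38
s_5 = Round(s_4, k_4) = 0x2E58
s_6 = Round(s_5, k_5) = 0x2B79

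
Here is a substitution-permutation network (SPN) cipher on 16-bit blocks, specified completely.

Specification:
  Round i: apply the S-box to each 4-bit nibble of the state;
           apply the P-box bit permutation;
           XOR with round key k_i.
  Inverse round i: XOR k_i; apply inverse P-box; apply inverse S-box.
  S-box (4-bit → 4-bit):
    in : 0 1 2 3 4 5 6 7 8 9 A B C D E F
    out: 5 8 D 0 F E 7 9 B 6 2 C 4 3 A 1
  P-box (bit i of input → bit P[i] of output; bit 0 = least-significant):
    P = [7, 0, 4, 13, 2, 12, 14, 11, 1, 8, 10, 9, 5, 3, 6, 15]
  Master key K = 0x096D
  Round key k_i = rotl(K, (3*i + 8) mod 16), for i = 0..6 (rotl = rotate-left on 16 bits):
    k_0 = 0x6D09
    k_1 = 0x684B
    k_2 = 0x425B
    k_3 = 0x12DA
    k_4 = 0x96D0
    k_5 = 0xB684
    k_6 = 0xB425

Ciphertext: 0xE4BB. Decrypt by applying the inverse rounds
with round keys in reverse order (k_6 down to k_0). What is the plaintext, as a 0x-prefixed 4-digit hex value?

s_0 = ciphertext = 0xE4BB
s_1 = InvRound(s_0, k_6) = 0xAF60
s_2 = InvRound(s_1, k_5) = 0x0A8F
s_3 = InvRound(s_2, k_4) = 0x5089
s_4 = InvRound(s_3, k_3) = 0xC7C9
s_5 = InvRound(s_4, k_2) = 0x1630
s_6 = InvRound(s_5, k_1) = 0x6255
s_7 = InvRound(s_6, k_0) = 0x957C

0x957C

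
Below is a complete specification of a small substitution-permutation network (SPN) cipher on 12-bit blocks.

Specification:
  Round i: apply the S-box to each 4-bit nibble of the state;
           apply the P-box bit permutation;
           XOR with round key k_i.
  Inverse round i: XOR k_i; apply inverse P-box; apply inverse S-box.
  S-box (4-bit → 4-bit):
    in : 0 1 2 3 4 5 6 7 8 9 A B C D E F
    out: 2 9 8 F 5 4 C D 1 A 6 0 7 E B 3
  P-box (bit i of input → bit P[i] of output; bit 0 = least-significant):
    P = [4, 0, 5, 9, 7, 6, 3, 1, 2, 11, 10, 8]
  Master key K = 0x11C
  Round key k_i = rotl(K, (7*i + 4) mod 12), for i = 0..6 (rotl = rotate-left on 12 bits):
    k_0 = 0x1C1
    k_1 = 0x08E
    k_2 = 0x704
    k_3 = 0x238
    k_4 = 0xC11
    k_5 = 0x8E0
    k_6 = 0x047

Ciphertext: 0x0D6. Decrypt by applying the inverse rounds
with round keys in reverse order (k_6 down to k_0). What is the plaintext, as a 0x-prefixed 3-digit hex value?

0x558

s_0 = ciphertext = 0x0D6
s_1 = InvRound(s_0, k_6) = 0xB8F
s_2 = InvRound(s_1, k_5) = 0x1DD
s_3 = InvRound(s_2, k_4) = 0x3CB
s_4 = InvRound(s_3, k_3) = 0x2EC
s_5 = InvRound(s_4, k_2) = 0x6C5
s_6 = InvRound(s_5, k_1) = 0x5D9
s_7 = InvRound(s_6, k_0) = 0x558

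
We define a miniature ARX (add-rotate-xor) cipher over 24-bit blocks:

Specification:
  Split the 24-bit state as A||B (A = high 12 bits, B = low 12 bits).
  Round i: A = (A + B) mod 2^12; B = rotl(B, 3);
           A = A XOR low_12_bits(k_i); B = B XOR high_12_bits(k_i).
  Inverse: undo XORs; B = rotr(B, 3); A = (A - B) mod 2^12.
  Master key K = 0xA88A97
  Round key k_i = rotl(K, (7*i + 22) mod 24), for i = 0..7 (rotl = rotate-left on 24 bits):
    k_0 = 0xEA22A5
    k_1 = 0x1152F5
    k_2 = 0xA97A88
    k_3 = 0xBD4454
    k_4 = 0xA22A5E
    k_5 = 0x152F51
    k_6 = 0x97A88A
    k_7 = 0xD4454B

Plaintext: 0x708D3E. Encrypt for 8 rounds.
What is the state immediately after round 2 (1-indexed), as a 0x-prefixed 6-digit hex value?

s_0 = plaintext = 0x708D3E
s_1 = Round(s_0, k_0) = 0x6E3754
s_2 = Round(s_1, k_1) = 0xCC2BB6
s_3 = Round(s_2, k_2) = 0x2F0722
s_4 = Round(s_3, k_3) = 0xE462C7
s_5 = Round(s_4, k_4) = 0xB53C1B
s_6 = Round(s_5, k_5) = 0x83F18C
s_7 = Round(s_6, k_6) = 0x14151A
s_8 = Round(s_7, k_7) = 0x310596

0xCC2BB6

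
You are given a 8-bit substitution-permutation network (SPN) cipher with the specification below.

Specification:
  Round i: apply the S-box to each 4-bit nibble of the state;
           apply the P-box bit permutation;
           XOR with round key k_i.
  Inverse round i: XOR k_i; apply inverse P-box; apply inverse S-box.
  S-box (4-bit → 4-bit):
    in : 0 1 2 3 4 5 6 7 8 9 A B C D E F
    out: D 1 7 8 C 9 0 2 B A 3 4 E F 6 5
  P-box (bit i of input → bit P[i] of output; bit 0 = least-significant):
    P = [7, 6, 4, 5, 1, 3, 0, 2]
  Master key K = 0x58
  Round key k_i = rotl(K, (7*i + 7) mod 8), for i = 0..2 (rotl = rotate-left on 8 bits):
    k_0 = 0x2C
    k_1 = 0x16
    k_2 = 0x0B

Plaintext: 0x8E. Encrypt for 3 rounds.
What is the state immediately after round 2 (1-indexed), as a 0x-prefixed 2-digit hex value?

s_0 = plaintext = 0x8E
s_1 = Round(s_0, k_0) = 0x72
s_2 = Round(s_1, k_1) = 0xCE
s_3 = Round(s_2, k_2) = 0x56

0xCE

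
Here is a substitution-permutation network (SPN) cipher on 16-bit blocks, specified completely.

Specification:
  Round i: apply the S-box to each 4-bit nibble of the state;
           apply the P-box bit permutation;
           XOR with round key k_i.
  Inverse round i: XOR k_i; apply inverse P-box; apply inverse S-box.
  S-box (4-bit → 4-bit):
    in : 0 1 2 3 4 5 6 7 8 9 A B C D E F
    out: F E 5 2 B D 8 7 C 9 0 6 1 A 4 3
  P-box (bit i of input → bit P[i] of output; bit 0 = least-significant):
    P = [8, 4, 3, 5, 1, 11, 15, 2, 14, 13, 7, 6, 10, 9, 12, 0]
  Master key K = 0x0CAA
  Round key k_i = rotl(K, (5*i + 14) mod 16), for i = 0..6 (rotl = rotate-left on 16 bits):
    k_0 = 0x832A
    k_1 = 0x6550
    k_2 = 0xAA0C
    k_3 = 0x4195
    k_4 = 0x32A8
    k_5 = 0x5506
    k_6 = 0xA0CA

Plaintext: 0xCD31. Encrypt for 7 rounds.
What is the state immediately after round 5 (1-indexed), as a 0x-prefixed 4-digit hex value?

0x87E5

s_0 = plaintext = 0xCD31
s_1 = Round(s_0, k_0) = 0xAF52
s_2 = Round(s_1, k_1) = 0x845E
s_3 = Round(s_2, k_2) = 0x5A43
s_4 = Round(s_3, k_3) = 0x5D82
s_5 = Round(s_4, k_4) = 0x87E5
s_6 = Round(s_5, k_5) = 0xA4AF
s_7 = Round(s_6, k_6) = 0xC19A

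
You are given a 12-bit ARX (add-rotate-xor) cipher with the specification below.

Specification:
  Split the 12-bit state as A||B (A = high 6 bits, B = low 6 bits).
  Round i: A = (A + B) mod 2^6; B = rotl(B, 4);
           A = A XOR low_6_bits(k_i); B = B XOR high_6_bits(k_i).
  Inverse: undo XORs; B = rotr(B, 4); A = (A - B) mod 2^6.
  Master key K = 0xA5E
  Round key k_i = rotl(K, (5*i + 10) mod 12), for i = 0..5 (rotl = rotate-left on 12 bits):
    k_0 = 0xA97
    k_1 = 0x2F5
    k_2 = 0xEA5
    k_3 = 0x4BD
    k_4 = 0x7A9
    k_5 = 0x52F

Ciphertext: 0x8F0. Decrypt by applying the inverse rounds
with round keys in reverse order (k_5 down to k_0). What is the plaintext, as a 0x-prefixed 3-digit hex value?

0x128

s_0 = ciphertext = 0x8F0
s_1 = InvRound(s_0, k_5) = 0xE92
s_2 = InvRound(s_1, k_4) = 0x8F0
s_3 = InvRound(s_2, k_3) = 0x50A
s_4 = InvRound(s_3, k_2) = 0xB83
s_5 = InvRound(s_4, k_1) = 0xEE0
s_6 = InvRound(s_5, k_0) = 0x128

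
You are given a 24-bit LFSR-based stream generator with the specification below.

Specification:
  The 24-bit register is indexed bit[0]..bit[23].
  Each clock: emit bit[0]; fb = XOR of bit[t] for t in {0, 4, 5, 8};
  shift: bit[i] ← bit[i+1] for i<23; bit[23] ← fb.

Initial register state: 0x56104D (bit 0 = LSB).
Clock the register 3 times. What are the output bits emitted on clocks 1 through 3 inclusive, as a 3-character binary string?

101

reg_0 = 0x56104D
clock 1: out=1, reg = 0xAB0826
clock 2: out=0, reg = 0xD58413
clock 3: out=1, reg = 0x6AC209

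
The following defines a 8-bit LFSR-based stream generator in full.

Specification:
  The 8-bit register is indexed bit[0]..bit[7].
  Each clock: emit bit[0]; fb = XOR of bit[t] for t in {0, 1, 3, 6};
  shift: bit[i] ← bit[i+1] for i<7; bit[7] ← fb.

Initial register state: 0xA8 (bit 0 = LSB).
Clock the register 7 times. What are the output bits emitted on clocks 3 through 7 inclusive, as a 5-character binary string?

reg_0 = 0xA8
clock 1: out=0, reg = 0xD4
clock 2: out=0, reg = 0xEA
clock 3: out=0, reg = 0xF5
clock 4: out=1, reg = 0x7A
clock 5: out=0, reg = 0xBD
clock 6: out=1, reg = 0x5E
clock 7: out=0, reg = 0xAF

01010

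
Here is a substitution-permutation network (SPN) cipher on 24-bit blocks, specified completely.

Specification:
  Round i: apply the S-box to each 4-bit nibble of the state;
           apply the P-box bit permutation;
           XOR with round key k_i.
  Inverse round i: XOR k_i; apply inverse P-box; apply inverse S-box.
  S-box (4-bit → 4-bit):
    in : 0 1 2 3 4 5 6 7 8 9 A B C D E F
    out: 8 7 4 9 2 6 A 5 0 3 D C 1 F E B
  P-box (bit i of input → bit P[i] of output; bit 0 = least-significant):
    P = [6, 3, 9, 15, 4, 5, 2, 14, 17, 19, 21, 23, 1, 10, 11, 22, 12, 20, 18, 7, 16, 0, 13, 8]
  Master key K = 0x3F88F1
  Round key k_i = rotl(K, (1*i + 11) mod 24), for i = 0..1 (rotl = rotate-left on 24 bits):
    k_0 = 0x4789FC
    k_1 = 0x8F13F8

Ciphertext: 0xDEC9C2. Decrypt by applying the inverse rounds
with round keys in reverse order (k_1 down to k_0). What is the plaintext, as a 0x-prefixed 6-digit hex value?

s_0 = ciphertext = 0xDEC9C2
s_1 = InvRound(s_0, k_1) = 0xC9A8FE
s_2 = InvRound(s_1, k_0) = 0xB2CF88

0xB2CF88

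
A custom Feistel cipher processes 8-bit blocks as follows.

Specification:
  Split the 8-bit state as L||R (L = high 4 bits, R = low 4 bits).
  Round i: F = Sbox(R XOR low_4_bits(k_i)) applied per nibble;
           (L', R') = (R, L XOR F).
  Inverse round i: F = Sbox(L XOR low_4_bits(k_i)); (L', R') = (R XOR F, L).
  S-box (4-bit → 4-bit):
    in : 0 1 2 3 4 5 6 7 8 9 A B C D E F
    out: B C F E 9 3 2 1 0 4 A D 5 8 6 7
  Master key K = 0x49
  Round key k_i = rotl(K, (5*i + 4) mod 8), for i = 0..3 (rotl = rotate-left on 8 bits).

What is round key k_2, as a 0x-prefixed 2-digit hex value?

K = 0x49
k_0 = rotl(K, (5*0+4) mod 8) = rotl(K, 4) = 0x94
k_1 = rotl(K, (5*1+4) mod 8) = rotl(K, 1) = 0x92
k_2 = rotl(K, (5*2+4) mod 8) = rotl(K, 6) = 0x52

0x52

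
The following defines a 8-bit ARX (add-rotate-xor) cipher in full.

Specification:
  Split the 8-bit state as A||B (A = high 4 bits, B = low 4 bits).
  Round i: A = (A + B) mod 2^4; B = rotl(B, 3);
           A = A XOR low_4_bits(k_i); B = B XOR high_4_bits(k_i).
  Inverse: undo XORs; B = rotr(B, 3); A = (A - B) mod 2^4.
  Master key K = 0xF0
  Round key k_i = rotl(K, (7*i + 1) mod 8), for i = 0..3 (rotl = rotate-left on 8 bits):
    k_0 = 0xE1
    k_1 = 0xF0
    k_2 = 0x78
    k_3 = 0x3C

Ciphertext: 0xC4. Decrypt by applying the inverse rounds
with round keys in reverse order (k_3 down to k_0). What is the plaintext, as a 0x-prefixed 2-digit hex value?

s_0 = ciphertext = 0xC4
s_1 = InvRound(s_0, k_3) = 0x2E
s_2 = InvRound(s_1, k_2) = 0x73
s_3 = InvRound(s_2, k_1) = 0xE9
s_4 = InvRound(s_3, k_0) = 0x1E

0x1E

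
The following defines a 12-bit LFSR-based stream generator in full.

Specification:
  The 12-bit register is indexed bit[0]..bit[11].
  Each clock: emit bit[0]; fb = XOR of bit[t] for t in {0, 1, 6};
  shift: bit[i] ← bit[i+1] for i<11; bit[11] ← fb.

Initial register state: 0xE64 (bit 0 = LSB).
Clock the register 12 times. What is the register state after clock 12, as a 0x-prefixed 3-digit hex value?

0xAAF

reg_0 = 0xE64
clock 1: out=0, reg = 0xF32
clock 2: out=0, reg = 0xF99
clock 3: out=1, reg = 0xFCC
clock 4: out=0, reg = 0xFE6
clock 5: out=0, reg = 0x7F3
clock 6: out=1, reg = 0xBF9
clock 7: out=1, reg = 0x5FC
clock 8: out=0, reg = 0xAFE
clock 9: out=0, reg = 0x57F
clock 10: out=1, reg = 0xABF
clock 11: out=1, reg = 0x55F
clock 12: out=1, reg = 0xAAF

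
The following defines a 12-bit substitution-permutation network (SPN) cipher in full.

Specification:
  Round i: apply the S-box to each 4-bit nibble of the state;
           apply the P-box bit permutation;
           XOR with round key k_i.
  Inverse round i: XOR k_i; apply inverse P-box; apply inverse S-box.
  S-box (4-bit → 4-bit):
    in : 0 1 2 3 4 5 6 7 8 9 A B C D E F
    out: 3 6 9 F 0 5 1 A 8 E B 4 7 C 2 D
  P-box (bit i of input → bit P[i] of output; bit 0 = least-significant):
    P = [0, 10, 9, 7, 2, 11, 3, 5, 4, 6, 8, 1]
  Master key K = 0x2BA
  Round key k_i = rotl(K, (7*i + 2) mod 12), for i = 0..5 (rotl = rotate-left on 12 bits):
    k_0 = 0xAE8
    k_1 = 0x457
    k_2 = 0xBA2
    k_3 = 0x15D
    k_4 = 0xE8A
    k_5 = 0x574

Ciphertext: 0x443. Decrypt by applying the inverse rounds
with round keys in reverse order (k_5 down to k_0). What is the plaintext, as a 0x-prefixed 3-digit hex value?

s_0 = ciphertext = 0x443
s_1 = InvRound(s_0, k_5) = 0xF26
s_2 = InvRound(s_1, k_4) = 0xBF8
s_3 = InvRound(s_2, k_3) = 0x4AF
s_4 = InvRound(s_3, k_2) = 0xBCC
s_5 = InvRound(s_4, k_1) = 0xF13
s_6 = InvRound(s_5, k_0) = 0x3DA

0x3DA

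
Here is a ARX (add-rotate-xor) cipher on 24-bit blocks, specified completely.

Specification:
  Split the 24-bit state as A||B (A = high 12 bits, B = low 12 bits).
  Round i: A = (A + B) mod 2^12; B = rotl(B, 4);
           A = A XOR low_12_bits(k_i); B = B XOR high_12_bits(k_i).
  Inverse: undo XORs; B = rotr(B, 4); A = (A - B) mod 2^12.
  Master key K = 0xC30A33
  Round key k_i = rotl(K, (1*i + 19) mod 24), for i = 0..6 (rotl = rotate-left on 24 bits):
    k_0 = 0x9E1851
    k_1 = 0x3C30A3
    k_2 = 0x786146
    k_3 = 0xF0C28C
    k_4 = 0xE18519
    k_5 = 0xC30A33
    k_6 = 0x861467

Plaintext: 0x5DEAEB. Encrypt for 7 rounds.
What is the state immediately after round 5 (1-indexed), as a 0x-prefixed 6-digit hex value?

0xFC3EDB

s_0 = plaintext = 0x5DEAEB
s_1 = Round(s_0, k_0) = 0x89875B
s_2 = Round(s_1, k_1) = 0xF50674
s_3 = Round(s_2, k_2) = 0x4820C0
s_4 = Round(s_3, k_3) = 0x7CE30C
s_5 = Round(s_4, k_4) = 0xFC3EDB
s_6 = Round(s_5, k_5) = 0x4AD18E
s_7 = Round(s_6, k_6) = 0x25C080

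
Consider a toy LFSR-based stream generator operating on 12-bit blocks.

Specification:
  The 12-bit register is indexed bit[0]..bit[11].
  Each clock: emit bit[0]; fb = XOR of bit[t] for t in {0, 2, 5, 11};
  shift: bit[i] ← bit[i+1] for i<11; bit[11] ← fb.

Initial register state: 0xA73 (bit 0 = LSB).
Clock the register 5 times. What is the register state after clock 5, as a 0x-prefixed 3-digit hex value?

0x5D3

reg_0 = 0xA73
clock 1: out=1, reg = 0xD39
clock 2: out=1, reg = 0xE9C
clock 3: out=0, reg = 0x74E
clock 4: out=0, reg = 0xBA7
clock 5: out=1, reg = 0x5D3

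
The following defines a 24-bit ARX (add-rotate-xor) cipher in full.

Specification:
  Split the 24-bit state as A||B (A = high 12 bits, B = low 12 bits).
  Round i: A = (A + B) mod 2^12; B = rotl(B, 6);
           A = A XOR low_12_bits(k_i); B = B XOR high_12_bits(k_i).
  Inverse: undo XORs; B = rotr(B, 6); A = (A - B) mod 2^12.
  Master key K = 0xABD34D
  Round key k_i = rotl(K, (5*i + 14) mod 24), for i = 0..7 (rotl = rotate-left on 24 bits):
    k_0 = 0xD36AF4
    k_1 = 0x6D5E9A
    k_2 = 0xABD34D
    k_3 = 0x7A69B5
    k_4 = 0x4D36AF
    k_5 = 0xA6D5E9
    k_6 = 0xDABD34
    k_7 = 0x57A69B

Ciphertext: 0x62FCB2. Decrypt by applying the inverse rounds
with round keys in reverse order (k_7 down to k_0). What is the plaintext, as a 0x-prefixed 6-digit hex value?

s_0 = ciphertext = 0x62FCB2
s_1 = InvRound(s_0, k_7) = 0xE8D227
s_2 = InvRound(s_1, k_6) = 0x07B33E
s_3 = InvRound(s_2, k_5) = 0x0AD4E5
s_4 = InvRound(s_3, k_4) = 0x882D80
s_5 = InvRound(s_4, k_3) = 0x78F9A8
s_6 = InvRound(s_5, k_2) = 0xF7654C
s_7 = InvRound(s_6, k_1) = 0xB9E64E
s_8 = InvRound(s_7, k_0) = 0x33DE2D

0x33DE2D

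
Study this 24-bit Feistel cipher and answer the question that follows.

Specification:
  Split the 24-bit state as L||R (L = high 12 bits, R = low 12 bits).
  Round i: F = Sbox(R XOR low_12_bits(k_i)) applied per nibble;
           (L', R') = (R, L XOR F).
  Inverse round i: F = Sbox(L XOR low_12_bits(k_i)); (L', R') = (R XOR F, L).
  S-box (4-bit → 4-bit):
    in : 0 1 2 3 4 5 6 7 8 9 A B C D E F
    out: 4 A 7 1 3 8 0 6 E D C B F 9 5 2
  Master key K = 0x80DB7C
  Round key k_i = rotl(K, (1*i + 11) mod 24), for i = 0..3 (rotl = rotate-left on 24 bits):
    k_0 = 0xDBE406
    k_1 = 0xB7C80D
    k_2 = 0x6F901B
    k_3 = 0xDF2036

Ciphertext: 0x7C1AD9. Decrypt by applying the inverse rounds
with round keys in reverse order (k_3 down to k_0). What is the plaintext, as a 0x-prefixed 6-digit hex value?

s_0 = ciphertext = 0x7C1AD9
s_1 = InvRound(s_0, k_3) = 0xCFF7C1
s_2 = InvRound(s_1, k_2) = 0x892CFF
s_3 = InvRound(s_2, k_1) = 0x82D892
s_4 = InvRound(s_3, k_0) = 0x7E982D

0x7E982D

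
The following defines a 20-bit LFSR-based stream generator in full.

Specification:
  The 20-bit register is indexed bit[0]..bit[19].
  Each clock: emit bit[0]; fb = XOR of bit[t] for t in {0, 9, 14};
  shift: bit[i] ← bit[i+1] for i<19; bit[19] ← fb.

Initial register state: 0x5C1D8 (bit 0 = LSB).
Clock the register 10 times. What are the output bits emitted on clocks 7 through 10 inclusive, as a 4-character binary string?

1110

reg_0 = 0x5C1D8
clock 1: out=0, reg = 0xAE0EC
clock 2: out=0, reg = 0xD7076
clock 3: out=0, reg = 0xEB83B
clock 4: out=1, reg = 0xF5C1D
clock 5: out=1, reg = 0x7AE0E
clock 6: out=0, reg = 0xBD707
clock 7: out=1, reg = 0xDEB83
clock 8: out=1, reg = 0xEF5C1
clock 9: out=1, reg = 0x77AE0
clock 10: out=0, reg = 0x3BD70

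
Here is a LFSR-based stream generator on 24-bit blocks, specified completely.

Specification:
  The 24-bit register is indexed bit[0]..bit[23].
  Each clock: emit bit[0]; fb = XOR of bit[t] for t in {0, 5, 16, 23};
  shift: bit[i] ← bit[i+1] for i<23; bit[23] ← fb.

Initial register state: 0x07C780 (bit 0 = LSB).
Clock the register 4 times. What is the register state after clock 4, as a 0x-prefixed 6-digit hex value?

0x907C78

reg_0 = 0x07C780
clock 1: out=0, reg = 0x83E3C0
clock 2: out=0, reg = 0x41F1E0
clock 3: out=0, reg = 0x20F8F0
clock 4: out=0, reg = 0x907C78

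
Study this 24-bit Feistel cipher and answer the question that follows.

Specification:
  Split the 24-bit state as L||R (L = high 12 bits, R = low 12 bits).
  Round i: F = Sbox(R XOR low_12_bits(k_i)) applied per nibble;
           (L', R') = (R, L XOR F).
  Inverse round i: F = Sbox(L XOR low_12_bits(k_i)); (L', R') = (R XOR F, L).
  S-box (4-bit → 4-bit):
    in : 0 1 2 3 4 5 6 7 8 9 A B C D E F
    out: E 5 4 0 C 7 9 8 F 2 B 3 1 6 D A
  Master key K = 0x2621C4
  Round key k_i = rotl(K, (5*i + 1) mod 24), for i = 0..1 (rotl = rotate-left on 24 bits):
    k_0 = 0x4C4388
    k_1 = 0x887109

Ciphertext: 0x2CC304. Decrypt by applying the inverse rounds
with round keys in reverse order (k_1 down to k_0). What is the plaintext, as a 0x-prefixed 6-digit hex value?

s_0 = ciphertext = 0x2CC304
s_1 = InvRound(s_0, k_1) = 0x3132CC
s_2 = InvRound(s_1, k_0) = 0xCEF313

0xCEF313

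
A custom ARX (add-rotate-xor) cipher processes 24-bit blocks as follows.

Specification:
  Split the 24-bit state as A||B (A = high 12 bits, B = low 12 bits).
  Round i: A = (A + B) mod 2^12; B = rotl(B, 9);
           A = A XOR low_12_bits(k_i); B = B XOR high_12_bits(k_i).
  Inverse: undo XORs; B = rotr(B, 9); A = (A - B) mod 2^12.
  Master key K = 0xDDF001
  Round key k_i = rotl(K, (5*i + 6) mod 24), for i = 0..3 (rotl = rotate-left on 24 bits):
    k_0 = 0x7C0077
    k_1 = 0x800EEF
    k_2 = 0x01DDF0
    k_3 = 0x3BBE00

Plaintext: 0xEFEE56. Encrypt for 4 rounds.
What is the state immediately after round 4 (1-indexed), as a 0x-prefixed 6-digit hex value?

0x0A89CD

s_0 = plaintext = 0xEFEE56
s_1 = Round(s_0, k_0) = 0xD23A0A
s_2 = Round(s_1, k_1) = 0x9C2D41
s_3 = Round(s_2, k_2) = 0xAF33B5
s_4 = Round(s_3, k_3) = 0x0A89CD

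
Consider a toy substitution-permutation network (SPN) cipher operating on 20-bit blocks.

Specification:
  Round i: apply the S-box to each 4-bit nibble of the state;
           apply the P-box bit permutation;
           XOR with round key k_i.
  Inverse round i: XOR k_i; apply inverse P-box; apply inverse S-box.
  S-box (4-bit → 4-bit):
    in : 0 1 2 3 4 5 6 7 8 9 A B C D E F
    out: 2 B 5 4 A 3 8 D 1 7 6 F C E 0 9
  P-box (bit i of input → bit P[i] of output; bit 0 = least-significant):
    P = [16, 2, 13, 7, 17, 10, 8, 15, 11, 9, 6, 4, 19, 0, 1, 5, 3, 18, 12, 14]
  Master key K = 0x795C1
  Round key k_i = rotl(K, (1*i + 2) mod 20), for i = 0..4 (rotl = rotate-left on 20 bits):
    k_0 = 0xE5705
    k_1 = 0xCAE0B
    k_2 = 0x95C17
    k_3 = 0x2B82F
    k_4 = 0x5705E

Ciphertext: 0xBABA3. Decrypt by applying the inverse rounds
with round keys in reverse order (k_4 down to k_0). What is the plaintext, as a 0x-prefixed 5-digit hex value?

0xB479C

s_0 = ciphertext = 0xBABA3
s_1 = InvRound(s_0, k_4) = 0xB1B74
s_2 = InvRound(s_1, k_3) = 0x89DC2
s_3 = InvRound(s_2, k_2) = 0x60CC1
s_4 = InvRound(s_3, k_1) = 0x82AFC
s_5 = InvRound(s_4, k_0) = 0xB479C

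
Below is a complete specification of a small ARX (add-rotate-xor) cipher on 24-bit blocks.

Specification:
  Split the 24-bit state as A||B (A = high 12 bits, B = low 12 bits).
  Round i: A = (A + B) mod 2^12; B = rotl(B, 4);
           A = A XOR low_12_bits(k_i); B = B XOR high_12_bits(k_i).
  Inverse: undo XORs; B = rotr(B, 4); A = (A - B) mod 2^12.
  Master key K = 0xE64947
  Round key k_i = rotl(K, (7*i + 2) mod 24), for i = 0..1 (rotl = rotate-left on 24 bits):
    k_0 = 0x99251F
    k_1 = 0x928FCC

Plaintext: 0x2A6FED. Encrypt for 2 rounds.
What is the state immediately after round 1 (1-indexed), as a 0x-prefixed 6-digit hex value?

0x78C74D

s_0 = plaintext = 0x2A6FED
s_1 = Round(s_0, k_0) = 0x78C74D
s_2 = Round(s_1, k_1) = 0x115DFF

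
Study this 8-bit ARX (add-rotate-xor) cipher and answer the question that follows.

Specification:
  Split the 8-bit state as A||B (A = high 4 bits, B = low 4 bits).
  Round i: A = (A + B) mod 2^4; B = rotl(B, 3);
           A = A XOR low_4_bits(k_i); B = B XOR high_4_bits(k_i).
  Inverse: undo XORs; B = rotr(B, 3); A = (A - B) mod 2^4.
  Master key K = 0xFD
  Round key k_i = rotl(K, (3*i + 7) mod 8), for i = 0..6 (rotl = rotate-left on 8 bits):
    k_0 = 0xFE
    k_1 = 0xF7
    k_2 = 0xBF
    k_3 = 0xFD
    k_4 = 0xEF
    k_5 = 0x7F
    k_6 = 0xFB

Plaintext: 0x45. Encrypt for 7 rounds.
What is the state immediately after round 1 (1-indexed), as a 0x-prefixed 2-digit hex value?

s_0 = plaintext = 0x45
s_1 = Round(s_0, k_0) = 0x75
s_2 = Round(s_1, k_1) = 0xB5
s_3 = Round(s_2, k_2) = 0xF1
s_4 = Round(s_3, k_3) = 0xD7
s_5 = Round(s_4, k_4) = 0xB5
s_6 = Round(s_5, k_5) = 0xFD
s_7 = Round(s_6, k_6) = 0x71

0x75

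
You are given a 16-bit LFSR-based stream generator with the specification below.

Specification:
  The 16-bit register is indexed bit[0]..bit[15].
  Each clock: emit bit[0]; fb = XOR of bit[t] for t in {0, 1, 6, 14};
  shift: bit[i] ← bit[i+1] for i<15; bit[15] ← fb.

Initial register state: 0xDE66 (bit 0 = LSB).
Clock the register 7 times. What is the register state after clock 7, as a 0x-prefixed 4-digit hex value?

reg_0 = 0xDE66
clock 1: out=0, reg = 0xEF33
clock 2: out=1, reg = 0xF799
clock 3: out=1, reg = 0x7BCC
clock 4: out=0, reg = 0x3DE6
clock 5: out=0, reg = 0x1EF3
clock 6: out=1, reg = 0x8F79
clock 7: out=1, reg = 0x47BC

0x47BC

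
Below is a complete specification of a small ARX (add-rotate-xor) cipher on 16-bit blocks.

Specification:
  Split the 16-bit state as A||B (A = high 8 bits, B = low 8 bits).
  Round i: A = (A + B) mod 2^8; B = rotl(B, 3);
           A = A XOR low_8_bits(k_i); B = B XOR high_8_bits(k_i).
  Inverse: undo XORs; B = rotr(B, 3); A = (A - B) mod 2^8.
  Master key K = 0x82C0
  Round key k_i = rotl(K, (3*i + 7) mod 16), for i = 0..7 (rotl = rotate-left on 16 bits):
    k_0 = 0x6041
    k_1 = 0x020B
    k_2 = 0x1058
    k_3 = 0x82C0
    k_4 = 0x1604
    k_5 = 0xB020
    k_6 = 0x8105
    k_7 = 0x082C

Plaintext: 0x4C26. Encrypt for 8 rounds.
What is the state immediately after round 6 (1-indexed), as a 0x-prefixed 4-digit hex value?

s_0 = plaintext = 0x4C26
s_1 = Round(s_0, k_0) = 0x3351
s_2 = Round(s_1, k_1) = 0x8F88
s_3 = Round(s_2, k_2) = 0x4F54
s_4 = Round(s_3, k_3) = 0x6320
s_5 = Round(s_4, k_4) = 0x8717
s_6 = Round(s_5, k_5) = 0xBE08
s_7 = Round(s_6, k_6) = 0xC3C1
s_8 = Round(s_7, k_7) = 0xA806

0xBE08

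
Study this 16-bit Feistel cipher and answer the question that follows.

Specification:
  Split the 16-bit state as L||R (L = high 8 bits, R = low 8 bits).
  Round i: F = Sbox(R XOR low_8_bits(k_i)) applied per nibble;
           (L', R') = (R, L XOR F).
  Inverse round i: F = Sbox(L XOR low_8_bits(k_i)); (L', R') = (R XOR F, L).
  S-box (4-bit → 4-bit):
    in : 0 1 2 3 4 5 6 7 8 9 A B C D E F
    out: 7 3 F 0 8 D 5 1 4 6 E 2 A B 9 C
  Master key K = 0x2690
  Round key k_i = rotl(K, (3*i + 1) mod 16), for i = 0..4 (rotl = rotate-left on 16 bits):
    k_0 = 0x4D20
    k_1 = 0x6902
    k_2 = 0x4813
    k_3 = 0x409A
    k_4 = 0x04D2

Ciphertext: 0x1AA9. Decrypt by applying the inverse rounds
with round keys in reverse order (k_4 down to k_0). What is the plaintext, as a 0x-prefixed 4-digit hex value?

s_0 = ciphertext = 0x1AA9
s_1 = InvRound(s_0, k_4) = 0x0D1A
s_2 = InvRound(s_1, k_3) = 0x7B0D
s_3 = InvRound(s_2, k_2) = 0x597B
s_4 = InvRound(s_3, k_1) = 0xA959
s_5 = InvRound(s_4, k_0) = 0x1FA9

0x1FA9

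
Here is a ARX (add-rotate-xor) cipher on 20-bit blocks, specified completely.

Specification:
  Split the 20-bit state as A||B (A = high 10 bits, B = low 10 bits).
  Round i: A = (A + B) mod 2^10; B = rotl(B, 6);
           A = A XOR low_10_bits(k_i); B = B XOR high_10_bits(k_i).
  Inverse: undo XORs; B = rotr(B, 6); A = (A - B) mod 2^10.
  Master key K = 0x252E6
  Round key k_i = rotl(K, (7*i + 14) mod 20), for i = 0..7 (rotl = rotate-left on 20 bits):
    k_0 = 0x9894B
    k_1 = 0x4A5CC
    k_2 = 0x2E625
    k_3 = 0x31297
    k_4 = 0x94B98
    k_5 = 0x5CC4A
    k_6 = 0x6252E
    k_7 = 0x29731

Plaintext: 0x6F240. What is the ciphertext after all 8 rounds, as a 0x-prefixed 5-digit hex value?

s_0 = plaintext = 0x6F240
s_1 = Round(s_0, k_0) = 0xADE46
s_2 = Round(s_1, k_1) = 0x4C48D
s_3 = Round(s_2, k_2) = 0xE6FF1
s_4 = Round(s_3, k_3) = 0x46CBB
s_5 = Round(s_4, k_4) = 0x93899
s_6 = Round(s_5, k_5) = 0xAB73A
s_7 = Round(s_6, k_6) = 0x3273A
s_8 = Round(s_7, k_7) = 0xCCA16

0xCCA16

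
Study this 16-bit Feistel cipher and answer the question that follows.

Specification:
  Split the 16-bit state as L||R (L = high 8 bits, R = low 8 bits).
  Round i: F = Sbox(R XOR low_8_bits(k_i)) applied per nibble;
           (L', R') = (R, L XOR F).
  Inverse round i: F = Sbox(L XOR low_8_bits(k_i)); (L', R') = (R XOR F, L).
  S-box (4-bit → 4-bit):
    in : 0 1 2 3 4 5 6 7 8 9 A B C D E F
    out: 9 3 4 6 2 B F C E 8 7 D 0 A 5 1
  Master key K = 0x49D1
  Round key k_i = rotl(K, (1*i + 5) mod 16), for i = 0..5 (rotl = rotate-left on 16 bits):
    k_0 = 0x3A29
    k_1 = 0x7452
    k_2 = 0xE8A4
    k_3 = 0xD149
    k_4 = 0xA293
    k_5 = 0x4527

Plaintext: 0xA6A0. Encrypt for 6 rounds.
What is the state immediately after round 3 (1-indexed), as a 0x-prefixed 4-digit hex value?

0x902C

s_0 = plaintext = 0xA6A0
s_1 = Round(s_0, k_0) = 0xA04E
s_2 = Round(s_1, k_1) = 0x4E90
s_3 = Round(s_2, k_2) = 0x902C
s_4 = Round(s_3, k_3) = 0x2C6B
s_5 = Round(s_4, k_4) = 0x6B32
s_6 = Round(s_5, k_5) = 0x3250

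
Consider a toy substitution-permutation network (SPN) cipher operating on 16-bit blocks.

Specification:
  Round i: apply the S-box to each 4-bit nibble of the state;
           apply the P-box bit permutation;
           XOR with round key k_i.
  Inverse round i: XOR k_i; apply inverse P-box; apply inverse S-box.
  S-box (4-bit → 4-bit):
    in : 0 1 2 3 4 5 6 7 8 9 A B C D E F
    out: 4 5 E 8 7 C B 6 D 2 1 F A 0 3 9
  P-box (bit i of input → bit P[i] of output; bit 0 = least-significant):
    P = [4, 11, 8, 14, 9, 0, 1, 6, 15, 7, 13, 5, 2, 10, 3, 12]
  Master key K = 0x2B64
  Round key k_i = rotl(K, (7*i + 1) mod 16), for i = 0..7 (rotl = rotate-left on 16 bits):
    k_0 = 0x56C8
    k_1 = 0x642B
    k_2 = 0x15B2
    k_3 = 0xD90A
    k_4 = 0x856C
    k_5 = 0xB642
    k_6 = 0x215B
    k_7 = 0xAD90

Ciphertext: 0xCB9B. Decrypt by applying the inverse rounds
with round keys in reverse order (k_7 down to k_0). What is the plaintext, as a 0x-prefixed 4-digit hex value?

0x5649

s_0 = ciphertext = 0xCB9B
s_1 = InvRound(s_0, k_7) = 0x7043
s_2 = InvRound(s_1, k_6) = 0x5DD8
s_3 = InvRound(s_2, k_5) = 0x041B
s_4 = InvRound(s_3, k_4) = 0xAF21
s_5 = InvRound(s_4, k_3) = 0x2543
s_6 = InvRound(s_5, k_2) = 0x32CA
s_7 = InvRound(s_6, k_1) = 0xCC63
s_8 = InvRound(s_7, k_0) = 0x5649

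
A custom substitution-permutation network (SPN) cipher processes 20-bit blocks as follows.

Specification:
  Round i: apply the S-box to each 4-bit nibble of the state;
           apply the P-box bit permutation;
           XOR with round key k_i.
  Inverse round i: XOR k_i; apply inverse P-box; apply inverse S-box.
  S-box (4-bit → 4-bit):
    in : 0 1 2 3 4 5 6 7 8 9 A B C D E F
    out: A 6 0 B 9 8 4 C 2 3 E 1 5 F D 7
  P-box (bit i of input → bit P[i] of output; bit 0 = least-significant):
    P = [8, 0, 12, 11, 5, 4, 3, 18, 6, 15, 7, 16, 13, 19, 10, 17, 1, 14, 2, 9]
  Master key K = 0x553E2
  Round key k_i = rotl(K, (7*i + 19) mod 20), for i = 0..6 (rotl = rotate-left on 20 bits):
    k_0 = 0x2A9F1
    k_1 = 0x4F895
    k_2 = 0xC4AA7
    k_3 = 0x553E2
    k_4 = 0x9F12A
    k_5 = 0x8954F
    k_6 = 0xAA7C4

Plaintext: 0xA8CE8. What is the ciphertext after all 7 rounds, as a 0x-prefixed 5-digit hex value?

0xFDE58

s_0 = plaintext = 0xA8CE8
s_1 = Round(s_0, k_0) = 0xEEB1C
s_2 = Round(s_1, k_1) = 0x6CFCB
s_3 = Round(s_2, k_2) = 0xCEF4B
s_4 = Round(s_3, k_3) = 0x3F604
s_5 = Round(s_4, k_4) = 0x59EB8
s_6 = Round(s_5, k_5) = 0x1B7AE
s_7 = Round(s_6, k_6) = 0xFDE58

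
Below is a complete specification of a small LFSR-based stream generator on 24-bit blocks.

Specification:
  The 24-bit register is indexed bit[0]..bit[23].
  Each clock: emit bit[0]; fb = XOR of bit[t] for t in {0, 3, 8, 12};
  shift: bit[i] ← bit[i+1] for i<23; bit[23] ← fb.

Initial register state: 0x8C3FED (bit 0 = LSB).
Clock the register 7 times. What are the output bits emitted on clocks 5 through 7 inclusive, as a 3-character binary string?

011

reg_0 = 0x8C3FED
clock 1: out=1, reg = 0x461FF6
clock 2: out=0, reg = 0x230FFB
clock 3: out=1, reg = 0x9187FD
clock 4: out=1, reg = 0xC8C3FE
clock 5: out=0, reg = 0x6461FF
clock 6: out=1, reg = 0xB230FF
clock 7: out=1, reg = 0xD9187F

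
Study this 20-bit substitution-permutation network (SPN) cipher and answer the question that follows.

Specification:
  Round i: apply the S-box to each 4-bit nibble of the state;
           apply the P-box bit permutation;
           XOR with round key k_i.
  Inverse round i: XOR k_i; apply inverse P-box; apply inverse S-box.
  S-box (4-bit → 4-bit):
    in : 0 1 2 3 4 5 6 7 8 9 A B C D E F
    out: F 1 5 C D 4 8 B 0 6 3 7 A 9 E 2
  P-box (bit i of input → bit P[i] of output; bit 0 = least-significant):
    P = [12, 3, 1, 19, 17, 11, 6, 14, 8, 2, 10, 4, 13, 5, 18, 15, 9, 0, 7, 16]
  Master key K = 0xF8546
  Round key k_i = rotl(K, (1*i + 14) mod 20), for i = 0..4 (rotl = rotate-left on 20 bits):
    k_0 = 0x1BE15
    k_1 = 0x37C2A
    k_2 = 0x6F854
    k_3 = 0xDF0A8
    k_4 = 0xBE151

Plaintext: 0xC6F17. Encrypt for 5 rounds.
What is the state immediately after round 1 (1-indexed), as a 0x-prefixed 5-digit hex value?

s_0 = plaintext = 0xC6F17
s_1 = Round(s_0, k_0) = 0xA2E18
s_2 = Round(s_1, k_1) = 0x55A3F
s_3 = Round(s_2, k_2) = 0x2B998
s_4 = Round(s_3, k_3) = 0x9DE4C
s_5 = Round(s_4, k_4) = 0x1058C

0xA2E18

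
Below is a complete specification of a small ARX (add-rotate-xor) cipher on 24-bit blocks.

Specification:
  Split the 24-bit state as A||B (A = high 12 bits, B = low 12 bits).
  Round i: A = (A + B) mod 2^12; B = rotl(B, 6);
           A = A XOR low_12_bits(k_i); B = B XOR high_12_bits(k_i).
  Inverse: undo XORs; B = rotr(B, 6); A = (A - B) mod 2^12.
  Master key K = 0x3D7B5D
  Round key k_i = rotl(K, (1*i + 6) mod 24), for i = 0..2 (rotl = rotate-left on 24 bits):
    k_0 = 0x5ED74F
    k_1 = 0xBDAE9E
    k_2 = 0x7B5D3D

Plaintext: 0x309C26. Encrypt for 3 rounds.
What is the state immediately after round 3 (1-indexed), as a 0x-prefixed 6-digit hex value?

0xBF3D47

s_0 = plaintext = 0x309C26
s_1 = Round(s_0, k_0) = 0x860C5D
s_2 = Round(s_1, k_1) = 0xA23CAB
s_3 = Round(s_2, k_2) = 0xBF3D47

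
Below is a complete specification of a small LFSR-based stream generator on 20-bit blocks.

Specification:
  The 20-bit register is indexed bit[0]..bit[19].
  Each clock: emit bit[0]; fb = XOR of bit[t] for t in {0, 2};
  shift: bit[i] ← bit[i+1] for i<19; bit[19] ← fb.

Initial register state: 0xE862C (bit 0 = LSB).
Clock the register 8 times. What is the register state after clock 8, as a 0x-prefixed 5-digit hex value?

0xA7E86

reg_0 = 0xE862C
clock 1: out=0, reg = 0xF4316
clock 2: out=0, reg = 0xFA18B
clock 3: out=1, reg = 0xFD0C5
clock 4: out=1, reg = 0x7E862
clock 5: out=0, reg = 0x3F431
clock 6: out=1, reg = 0x9FA18
clock 7: out=0, reg = 0x4FD0C
clock 8: out=0, reg = 0xA7E86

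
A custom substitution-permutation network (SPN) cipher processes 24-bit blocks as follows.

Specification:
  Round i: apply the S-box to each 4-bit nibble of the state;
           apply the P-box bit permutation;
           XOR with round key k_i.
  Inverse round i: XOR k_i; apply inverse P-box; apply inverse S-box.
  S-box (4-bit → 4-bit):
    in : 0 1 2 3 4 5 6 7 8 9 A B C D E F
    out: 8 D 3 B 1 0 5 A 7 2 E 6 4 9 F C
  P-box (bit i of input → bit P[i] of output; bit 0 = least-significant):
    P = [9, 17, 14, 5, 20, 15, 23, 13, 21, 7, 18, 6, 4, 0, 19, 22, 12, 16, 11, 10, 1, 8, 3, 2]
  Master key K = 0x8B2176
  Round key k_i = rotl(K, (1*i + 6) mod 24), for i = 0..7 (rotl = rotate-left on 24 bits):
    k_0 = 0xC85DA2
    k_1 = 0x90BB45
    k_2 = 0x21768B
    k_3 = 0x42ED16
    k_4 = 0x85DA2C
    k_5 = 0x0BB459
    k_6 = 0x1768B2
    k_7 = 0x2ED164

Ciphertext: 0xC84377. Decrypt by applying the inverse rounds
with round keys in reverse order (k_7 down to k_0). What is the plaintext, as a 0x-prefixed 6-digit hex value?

0x139F02

s_0 = ciphertext = 0xC84377
s_1 = InvRound(s_0, k_7) = 0x4436B2
s_2 = InvRound(s_1, k_6) = 0x5E0548
s_3 = InvRound(s_2, k_5) = 0x923C35
s_4 = InvRound(s_3, k_4) = 0xC72C38
s_5 = InvRound(s_4, k_3) = 0xE95CBF
s_6 = InvRound(s_5, k_2) = 0x0C15FD
s_7 = InvRound(s_6, k_1) = 0xCF6BED
s_8 = InvRound(s_7, k_0) = 0x139F02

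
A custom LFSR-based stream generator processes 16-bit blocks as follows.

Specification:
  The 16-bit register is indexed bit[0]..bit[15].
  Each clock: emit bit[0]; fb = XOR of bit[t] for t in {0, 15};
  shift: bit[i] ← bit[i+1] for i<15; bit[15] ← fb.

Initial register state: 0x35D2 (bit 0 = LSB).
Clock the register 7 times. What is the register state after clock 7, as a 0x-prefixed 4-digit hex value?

0x9C6B

reg_0 = 0x35D2
clock 1: out=0, reg = 0x1AE9
clock 2: out=1, reg = 0x8D74
clock 3: out=0, reg = 0xC6BA
clock 4: out=0, reg = 0xE35D
clock 5: out=1, reg = 0x71AE
clock 6: out=0, reg = 0x38D7
clock 7: out=1, reg = 0x9C6B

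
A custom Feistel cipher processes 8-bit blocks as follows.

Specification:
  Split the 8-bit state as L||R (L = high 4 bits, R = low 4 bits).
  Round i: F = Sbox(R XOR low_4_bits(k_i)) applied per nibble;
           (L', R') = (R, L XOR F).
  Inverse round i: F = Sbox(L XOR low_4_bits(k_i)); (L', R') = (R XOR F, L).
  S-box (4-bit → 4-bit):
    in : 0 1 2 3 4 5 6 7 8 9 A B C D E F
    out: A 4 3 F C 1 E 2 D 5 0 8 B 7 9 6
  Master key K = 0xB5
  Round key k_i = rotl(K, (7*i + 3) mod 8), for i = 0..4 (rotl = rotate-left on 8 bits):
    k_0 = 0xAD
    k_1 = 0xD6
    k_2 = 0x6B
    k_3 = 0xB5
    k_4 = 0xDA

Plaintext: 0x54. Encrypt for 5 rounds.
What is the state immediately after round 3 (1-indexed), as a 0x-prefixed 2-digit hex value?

0xA4

s_0 = plaintext = 0x54
s_1 = Round(s_0, k_0) = 0x40
s_2 = Round(s_1, k_1) = 0x0A
s_3 = Round(s_2, k_2) = 0xA4
s_4 = Round(s_3, k_3) = 0x4E
s_5 = Round(s_4, k_4) = 0xE8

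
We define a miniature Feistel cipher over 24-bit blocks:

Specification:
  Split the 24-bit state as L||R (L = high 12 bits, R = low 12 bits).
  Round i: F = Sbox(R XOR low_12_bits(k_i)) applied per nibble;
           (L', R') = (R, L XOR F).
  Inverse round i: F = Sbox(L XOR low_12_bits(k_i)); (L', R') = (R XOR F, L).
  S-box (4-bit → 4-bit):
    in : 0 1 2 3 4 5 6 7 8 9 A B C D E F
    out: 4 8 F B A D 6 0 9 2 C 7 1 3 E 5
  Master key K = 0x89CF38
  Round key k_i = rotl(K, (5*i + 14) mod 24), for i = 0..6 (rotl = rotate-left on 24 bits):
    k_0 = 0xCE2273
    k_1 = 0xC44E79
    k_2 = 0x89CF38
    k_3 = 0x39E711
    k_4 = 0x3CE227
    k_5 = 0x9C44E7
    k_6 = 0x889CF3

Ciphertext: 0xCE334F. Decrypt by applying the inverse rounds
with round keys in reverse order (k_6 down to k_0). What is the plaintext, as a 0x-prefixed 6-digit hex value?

0xEC6FB9

s_0 = ciphertext = 0xCE334F
s_1 = InvRound(s_0, k_6) = 0x7CBCE3
s_2 = InvRound(s_1, k_5) = 0x7127CB
s_3 = InvRound(s_2, k_4) = 0xA76712
s_4 = InvRound(s_3, k_3) = 0x472A76
s_5 = InvRound(s_4, k_2) = 0xDDA472
s_6 = InvRound(s_5, k_1) = 0xFB9DDA
s_7 = InvRound(s_6, k_0) = 0xEC6FB9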